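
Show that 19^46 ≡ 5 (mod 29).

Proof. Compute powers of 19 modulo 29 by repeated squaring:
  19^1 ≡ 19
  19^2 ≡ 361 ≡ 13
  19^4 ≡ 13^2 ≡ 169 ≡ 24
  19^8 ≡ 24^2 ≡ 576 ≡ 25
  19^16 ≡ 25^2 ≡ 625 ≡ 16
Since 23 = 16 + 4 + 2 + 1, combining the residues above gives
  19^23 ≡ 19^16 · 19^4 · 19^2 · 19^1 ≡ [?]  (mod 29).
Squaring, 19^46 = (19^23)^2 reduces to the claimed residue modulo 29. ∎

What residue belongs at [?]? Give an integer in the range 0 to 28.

18

Multiply the listed residues: 16 · 24 · 13 · 19 = 384 → 4992 → 94848.
Reducing modulo 29: 94848 = 3270·29 + 18, so 19^23 ≡ 18.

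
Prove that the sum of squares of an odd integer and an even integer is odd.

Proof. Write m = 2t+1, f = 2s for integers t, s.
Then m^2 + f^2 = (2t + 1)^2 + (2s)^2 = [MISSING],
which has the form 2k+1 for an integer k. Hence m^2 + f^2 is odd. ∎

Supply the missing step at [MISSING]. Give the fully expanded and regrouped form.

(2t + 1)^2 + (2s)^2 = 4s^2 + 4t^2 + 4t + 1
= 2(2s^2 + 2t^2 + 2t) + 1.
Since 2s^2 + 2t^2 + 2t is an integer, the sum of squares is of the form 2k+1 for an integer k.

2(2s^2 + 2t^2 + 2t) + 1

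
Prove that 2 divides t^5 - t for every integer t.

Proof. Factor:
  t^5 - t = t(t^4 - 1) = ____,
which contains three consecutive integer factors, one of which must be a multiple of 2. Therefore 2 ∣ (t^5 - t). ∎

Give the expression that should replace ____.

t^4 - 1 = (t^2 - 1)(t^2 + 1), and t^2 - 1 = (t-1)(t+1).
So t(t^4 - 1) = (t - 1)t(t + 1)(t^2 + 1).

(t - 1)t(t + 1)(t^2 + 1)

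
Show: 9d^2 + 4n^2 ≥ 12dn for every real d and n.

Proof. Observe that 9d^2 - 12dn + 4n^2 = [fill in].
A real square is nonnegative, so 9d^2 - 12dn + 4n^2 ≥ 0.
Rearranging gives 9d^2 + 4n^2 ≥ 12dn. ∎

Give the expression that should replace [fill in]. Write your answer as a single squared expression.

The leading and trailing coefficients are 3^2 and 2^2, and 12 = 2·3·2, so the trinomial is (3d - 2n)^2.
Hence 9d^2 - 12dn + 4n^2 ≥ 0.

(3d - 2n)^2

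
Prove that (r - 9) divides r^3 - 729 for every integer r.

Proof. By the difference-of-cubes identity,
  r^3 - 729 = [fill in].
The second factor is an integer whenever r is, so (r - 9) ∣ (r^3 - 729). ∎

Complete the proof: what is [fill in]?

a^3 - b^3 = (a - b)(a^2 + ab + b^2). With a = r, b = 9:
r^3 - 729 = (r - 9)(r^2 + 9r + 81).

(r - 9)(r^2 + 9r + 81)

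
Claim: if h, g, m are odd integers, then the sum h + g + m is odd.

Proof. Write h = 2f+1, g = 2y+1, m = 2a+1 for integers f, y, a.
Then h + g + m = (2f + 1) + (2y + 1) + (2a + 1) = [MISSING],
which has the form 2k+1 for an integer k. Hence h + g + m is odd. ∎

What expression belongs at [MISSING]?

2(a + f + y + 1) + 1

Expanding: (2f + 1) + (2y + 1) + (2a + 1) = 2a + 2f + 2y + 3.
Every term except the constant is even, so this is 2(a + f + y + 1) + 1,
and a + f + y + 1 ∈ ℤ gives the required form.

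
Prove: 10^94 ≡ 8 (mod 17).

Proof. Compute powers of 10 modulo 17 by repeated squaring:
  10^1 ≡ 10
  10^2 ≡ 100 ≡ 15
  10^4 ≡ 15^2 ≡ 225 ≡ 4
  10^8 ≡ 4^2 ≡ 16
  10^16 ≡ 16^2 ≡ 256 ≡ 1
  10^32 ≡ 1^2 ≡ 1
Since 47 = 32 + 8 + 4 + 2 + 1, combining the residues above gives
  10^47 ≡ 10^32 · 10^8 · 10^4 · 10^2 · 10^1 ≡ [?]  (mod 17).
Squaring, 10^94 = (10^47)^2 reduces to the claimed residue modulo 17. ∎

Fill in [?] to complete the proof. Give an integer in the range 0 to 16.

12

10^32 · 10^8 · 10^4 · 10^2 · 10^1 ≡ 1 · 16 · 4 · 15 · 10 = 9600.
9600 mod 17 = 12, so 10^47 ≡ 12 (mod 17).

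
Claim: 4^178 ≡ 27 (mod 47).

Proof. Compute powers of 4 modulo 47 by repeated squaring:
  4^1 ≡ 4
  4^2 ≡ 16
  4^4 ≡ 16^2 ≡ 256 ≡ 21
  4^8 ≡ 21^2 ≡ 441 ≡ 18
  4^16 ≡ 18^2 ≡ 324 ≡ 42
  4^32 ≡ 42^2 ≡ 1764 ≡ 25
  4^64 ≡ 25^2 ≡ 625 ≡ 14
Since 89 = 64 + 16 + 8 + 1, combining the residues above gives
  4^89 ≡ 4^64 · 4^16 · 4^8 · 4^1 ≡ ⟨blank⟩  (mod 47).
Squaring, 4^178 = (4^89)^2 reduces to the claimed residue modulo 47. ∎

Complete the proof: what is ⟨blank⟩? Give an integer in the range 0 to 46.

4^64 · 4^16 · 4^8 · 4^1 ≡ 14 · 42 · 18 · 4 = 42336.
42336 mod 47 = 36, so 4^89 ≡ 36 (mod 47).

36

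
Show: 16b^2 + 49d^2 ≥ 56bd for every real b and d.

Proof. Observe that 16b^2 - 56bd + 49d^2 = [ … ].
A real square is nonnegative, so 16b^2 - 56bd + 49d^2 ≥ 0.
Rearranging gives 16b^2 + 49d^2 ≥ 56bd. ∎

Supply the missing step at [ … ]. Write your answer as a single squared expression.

(4b - 7d)^2

The leading and trailing coefficients are 4^2 and 7^2, and 56 = 2·4·7, so the trinomial is (4b - 7d)^2.
Hence 16b^2 - 56bd + 49d^2 ≥ 0.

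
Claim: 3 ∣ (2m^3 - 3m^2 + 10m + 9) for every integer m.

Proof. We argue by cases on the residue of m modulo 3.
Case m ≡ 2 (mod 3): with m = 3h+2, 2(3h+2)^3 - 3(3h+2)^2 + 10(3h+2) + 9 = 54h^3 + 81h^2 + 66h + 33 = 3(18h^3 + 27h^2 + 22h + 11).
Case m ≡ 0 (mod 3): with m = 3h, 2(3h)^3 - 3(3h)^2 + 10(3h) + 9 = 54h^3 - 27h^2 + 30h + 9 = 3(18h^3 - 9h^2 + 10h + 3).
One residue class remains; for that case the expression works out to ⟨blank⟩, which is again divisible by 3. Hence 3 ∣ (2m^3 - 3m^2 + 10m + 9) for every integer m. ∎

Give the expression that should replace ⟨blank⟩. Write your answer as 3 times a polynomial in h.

Only m ≡ 1 (mod 3) is unaccounted for. Put m = 3h+1:
2(3h+1)^3 - 3(3h+1)^2 + 10(3h+1) + 9 expands to 54h^3 + 27h^2 + 30h + 18,
and factoring out 3 leaves 3(18h^3 + 9h^2 + 10h + 6).

3(18h^3 + 9h^2 + 10h + 6)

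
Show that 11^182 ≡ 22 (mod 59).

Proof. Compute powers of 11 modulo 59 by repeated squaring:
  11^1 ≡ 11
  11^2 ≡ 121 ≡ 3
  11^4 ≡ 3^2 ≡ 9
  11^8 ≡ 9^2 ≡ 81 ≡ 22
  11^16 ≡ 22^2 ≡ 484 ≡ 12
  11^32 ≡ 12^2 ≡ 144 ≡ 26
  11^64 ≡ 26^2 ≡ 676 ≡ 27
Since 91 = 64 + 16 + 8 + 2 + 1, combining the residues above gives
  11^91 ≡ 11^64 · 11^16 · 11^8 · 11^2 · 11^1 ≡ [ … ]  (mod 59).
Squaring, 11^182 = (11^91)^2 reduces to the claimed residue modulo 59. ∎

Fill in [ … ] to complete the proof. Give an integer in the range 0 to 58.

Multiply the listed residues: 27 · 12 · 22 · 3 · 11 = 324 → 7128 → 21384 → 235224.
Reducing modulo 59: 235224 = 3986·59 + 50, so 11^91 ≡ 50.

50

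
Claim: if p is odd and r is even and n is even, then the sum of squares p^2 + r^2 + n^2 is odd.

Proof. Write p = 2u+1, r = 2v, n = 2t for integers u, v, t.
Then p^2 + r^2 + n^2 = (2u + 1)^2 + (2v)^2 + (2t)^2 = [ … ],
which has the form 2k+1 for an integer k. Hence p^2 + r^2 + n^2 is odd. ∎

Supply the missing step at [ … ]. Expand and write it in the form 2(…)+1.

Expanding: (2u + 1)^2 + (2v)^2 + (2t)^2 = 4t^2 + 4u^2 + 4u + 4v^2 + 1.
Every term except the constant is even, so this is 2(2t^2 + 2u^2 + 2u + 2v^2) + 1,
and 2t^2 + 2u^2 + 2u + 2v^2 ∈ ℤ gives the required form.

2(2t^2 + 2u^2 + 2u + 2v^2) + 1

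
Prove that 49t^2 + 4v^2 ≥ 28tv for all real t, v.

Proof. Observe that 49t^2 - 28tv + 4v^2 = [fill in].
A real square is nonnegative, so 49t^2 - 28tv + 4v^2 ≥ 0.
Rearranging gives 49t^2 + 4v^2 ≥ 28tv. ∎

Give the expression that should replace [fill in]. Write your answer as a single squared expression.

49t^2 - 28tv + 4v^2 is a perfect-square trinomial: the outer terms are (7t)^2 and (2v)^2, and the cross term is -2·7t·2v.
So 49t^2 - 28tv + 4v^2 = (7t - 2v)^2 ≥ 0.

(7t - 2v)^2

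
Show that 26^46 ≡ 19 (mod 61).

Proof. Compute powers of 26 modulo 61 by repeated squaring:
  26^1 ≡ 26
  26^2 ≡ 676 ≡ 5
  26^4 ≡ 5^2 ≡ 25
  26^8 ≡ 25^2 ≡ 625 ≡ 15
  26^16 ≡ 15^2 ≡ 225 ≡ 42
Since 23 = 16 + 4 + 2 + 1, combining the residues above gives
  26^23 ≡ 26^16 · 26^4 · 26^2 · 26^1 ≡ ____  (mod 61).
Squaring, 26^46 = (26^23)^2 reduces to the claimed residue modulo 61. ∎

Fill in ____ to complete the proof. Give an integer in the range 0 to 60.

26^16 · 26^4 · 26^2 · 26^1 ≡ 42 · 25 · 5 · 26 = 136500.
136500 mod 61 = 43, so 26^23 ≡ 43 (mod 61).

43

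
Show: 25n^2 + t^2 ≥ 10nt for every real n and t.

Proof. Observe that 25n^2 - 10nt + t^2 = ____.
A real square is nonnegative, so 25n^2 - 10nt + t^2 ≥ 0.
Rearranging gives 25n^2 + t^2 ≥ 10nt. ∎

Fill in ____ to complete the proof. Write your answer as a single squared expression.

(5n - t)^2

25n^2 - 10nt + t^2 is a perfect-square trinomial: the outer terms are (5n)^2 and (t)^2, and the cross term is -2·5n·t.
So 25n^2 - 10nt + t^2 = (5n - t)^2 ≥ 0.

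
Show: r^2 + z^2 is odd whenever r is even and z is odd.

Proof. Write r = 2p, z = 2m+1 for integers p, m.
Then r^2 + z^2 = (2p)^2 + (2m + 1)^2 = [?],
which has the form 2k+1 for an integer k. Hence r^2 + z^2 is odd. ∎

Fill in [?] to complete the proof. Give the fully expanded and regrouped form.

2(2m^2 + 2m + 2p^2) + 1

Expanding: (2p)^2 + (2m + 1)^2 = 4m^2 + 4m + 4p^2 + 1.
Every term except the constant is even, so this is 2(2m^2 + 2m + 2p^2) + 1,
and 2m^2 + 2m + 2p^2 ∈ ℤ gives the required form.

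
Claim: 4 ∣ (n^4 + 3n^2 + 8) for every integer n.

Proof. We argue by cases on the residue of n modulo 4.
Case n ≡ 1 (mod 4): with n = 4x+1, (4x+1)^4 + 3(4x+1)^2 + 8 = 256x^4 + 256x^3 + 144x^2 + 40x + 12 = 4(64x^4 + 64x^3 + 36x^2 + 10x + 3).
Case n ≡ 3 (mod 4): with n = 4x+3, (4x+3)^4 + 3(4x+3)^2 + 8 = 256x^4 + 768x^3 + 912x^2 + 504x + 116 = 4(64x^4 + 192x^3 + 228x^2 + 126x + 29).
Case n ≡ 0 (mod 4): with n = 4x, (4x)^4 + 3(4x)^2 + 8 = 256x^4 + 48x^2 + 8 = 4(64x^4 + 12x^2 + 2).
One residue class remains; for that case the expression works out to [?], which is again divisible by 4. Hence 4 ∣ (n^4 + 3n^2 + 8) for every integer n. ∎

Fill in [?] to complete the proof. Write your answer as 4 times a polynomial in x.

Only n ≡ 2 (mod 4) is unaccounted for. Put n = 4x+2:
(4x+2)^4 + 3(4x+2)^2 + 8 expands to 256x^4 + 512x^3 + 432x^2 + 176x + 36,
and factoring out 4 leaves 4(64x^4 + 128x^3 + 108x^2 + 44x + 9).

4(64x^4 + 128x^3 + 108x^2 + 44x + 9)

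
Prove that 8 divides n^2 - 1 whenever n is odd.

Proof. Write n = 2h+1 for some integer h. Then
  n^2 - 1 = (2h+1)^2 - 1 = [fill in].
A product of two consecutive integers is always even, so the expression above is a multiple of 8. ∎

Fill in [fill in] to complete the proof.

4h(h + 1)

(2h+1)^2 - 1 = 4h^2 + 4h + 1 - 1 = 4h^2 + 4h = 4h(h+1).
Since h and h+1 are consecutive, h(h+1) is even, and 4·(even) is a multiple of 8.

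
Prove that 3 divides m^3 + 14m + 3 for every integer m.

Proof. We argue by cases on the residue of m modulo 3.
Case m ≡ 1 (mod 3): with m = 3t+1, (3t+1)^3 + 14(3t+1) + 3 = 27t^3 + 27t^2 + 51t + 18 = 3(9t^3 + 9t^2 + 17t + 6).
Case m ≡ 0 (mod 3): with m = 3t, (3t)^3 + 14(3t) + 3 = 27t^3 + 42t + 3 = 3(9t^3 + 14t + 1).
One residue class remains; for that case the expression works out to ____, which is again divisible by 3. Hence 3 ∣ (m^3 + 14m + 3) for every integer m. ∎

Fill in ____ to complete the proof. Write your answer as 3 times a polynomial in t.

3(9t^3 + 18t^2 + 26t + 13)

The residues treated are {1, 0}, so the missing case is m ≡ 2 (mod 3); write m = 3t+2.
Then (3t+2)^3 + 14(3t+2) + 3 = 27t^3 + 54t^2 + 78t + 39 = 3(9t^3 + 18t^2 + 26t + 13).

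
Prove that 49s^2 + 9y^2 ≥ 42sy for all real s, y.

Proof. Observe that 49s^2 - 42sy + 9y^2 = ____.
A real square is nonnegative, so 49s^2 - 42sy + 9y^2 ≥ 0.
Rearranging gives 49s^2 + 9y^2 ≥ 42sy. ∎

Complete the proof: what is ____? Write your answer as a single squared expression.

(7s - 3y)^2

The leading and trailing coefficients are 7^2 and 3^2, and 42 = 2·7·3, so the trinomial is (7s - 3y)^2.
Hence 49s^2 - 42sy + 9y^2 ≥ 0.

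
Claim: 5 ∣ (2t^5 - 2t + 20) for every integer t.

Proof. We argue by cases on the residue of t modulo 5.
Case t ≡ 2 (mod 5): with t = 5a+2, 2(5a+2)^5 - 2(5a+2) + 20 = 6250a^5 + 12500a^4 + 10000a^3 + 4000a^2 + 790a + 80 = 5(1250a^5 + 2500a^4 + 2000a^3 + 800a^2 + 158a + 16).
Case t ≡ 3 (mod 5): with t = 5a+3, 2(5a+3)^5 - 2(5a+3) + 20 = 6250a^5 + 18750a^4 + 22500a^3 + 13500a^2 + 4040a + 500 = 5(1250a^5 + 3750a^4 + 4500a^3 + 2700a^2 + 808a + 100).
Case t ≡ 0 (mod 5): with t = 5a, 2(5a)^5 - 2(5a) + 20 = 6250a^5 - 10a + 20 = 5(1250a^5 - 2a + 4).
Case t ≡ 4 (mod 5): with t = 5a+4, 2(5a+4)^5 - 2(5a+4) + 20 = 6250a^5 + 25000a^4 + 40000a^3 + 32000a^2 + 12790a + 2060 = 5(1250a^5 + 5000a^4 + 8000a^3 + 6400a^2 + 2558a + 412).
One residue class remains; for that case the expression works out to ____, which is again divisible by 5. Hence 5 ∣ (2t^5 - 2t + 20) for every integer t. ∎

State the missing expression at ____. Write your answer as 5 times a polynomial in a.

Only t ≡ 1 (mod 5) is unaccounted for. Put t = 5a+1:
2(5a+1)^5 - 2(5a+1) + 20 expands to 6250a^5 + 6250a^4 + 2500a^3 + 500a^2 + 40a + 20,
and factoring out 5 leaves 5(1250a^5 + 1250a^4 + 500a^3 + 100a^2 + 8a + 4).

5(1250a^5 + 1250a^4 + 500a^3 + 100a^2 + 8a + 4)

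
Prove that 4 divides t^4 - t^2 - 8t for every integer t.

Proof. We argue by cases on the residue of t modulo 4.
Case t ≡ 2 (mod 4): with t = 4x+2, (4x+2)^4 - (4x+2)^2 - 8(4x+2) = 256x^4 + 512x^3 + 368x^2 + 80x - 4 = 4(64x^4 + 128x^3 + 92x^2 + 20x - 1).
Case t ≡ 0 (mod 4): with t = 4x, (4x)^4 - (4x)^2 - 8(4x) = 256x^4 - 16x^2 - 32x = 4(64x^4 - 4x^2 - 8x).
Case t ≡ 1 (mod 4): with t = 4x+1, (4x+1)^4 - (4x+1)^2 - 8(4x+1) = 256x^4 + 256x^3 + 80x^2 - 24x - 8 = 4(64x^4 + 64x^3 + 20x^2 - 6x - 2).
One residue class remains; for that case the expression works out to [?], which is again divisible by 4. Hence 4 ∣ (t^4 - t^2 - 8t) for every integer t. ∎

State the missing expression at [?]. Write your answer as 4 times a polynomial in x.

The residues treated are {2, 0, 1}, so the missing case is t ≡ 3 (mod 4); write t = 4x+3.
Then (4x+3)^4 - (4x+3)^2 - 8(4x+3) = 256x^4 + 768x^3 + 848x^2 + 376x + 48 = 4(64x^4 + 192x^3 + 212x^2 + 94x + 12).

4(64x^4 + 192x^3 + 212x^2 + 94x + 12)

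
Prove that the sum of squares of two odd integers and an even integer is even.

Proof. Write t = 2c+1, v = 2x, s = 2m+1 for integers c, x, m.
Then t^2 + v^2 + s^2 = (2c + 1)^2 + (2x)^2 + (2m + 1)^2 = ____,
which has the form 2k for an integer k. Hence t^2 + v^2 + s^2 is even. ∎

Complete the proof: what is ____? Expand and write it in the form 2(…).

2(2c^2 + 2c + 2m^2 + 2m + 2x^2 + 1)

(2c + 1)^2 + (2x)^2 + (2m + 1)^2 = 4c^2 + 4c + 4m^2 + 4m + 4x^2 + 2
= 2(2c^2 + 2c + 2m^2 + 2m + 2x^2 + 1).
Since 2c^2 + 2c + 2m^2 + 2m + 2x^2 + 1 is an integer, the sum of squares is of the form 2k for an integer k.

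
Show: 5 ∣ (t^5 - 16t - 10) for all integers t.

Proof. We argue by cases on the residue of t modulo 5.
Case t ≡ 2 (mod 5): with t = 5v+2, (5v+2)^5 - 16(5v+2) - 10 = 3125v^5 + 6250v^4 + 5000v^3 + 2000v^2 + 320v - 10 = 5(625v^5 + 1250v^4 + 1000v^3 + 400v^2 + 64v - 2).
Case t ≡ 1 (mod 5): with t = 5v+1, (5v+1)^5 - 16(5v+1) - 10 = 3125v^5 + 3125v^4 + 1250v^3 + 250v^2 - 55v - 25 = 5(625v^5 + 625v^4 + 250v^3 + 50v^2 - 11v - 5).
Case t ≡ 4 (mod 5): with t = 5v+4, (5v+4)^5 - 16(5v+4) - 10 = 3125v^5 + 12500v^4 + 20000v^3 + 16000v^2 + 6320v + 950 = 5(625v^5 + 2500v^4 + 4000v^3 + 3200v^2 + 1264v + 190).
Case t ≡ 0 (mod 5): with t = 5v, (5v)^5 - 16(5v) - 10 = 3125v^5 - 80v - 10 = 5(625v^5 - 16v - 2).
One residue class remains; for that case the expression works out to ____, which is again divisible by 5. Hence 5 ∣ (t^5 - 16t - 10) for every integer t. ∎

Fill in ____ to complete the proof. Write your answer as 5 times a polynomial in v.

5(625v^5 + 1875v^4 + 2250v^3 + 1350v^2 + 389v + 37)

Only t ≡ 3 (mod 5) is unaccounted for. Put t = 5v+3:
(5v+3)^5 - 16(5v+3) - 10 expands to 3125v^5 + 9375v^4 + 11250v^3 + 6750v^2 + 1945v + 185,
and factoring out 5 leaves 5(625v^5 + 1875v^4 + 2250v^3 + 1350v^2 + 389v + 37).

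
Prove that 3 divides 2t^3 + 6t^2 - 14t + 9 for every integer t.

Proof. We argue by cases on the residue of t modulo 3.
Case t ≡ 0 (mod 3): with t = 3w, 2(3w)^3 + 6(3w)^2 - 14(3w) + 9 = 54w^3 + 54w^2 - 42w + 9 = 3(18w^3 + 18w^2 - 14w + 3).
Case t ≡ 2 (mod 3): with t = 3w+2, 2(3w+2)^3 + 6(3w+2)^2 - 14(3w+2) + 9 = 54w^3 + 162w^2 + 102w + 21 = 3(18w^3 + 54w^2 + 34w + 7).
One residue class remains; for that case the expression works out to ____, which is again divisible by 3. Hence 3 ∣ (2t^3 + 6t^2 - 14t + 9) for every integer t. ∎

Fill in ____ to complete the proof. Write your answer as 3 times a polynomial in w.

3(18w^3 + 36w^2 + 4w + 1)

Only t ≡ 1 (mod 3) is unaccounted for. Put t = 3w+1:
2(3w+1)^3 + 6(3w+1)^2 - 14(3w+1) + 9 expands to 54w^3 + 108w^2 + 12w + 3,
and factoring out 3 leaves 3(18w^3 + 36w^2 + 4w + 1).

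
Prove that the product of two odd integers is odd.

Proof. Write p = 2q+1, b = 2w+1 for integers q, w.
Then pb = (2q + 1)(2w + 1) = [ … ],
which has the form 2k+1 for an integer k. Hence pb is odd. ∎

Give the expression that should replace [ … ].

2(2qw + q + w) + 1

(2q + 1)(2w + 1) = 4qw + 2q + 2w + 1
= 2(2qw + q + w) + 1.
Since 2qw + q + w is an integer, the product is of the form 2k+1 for an integer k.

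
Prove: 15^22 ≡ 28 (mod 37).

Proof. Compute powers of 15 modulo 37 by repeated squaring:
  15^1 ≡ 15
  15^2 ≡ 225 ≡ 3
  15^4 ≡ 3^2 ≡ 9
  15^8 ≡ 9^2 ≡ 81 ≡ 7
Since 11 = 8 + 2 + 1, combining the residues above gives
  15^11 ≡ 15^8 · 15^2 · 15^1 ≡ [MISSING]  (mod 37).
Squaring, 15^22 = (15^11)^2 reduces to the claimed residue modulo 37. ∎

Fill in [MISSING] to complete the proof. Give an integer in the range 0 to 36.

19

Multiply the listed residues: 7 · 3 · 15 = 21 → 315.
Reducing modulo 37: 315 = 8·37 + 19, so 15^11 ≡ 19.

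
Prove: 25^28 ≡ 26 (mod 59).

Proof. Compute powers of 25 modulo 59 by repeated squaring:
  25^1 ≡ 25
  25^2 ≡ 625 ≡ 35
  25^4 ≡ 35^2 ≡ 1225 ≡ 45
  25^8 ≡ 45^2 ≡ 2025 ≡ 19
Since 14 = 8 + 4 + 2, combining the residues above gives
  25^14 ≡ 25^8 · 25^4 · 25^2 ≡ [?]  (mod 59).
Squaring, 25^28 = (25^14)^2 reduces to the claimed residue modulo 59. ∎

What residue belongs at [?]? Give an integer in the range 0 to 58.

12

25^8 · 25^4 · 25^2 ≡ 19 · 45 · 35 = 29925.
29925 mod 59 = 12, so 25^14 ≡ 12 (mod 59).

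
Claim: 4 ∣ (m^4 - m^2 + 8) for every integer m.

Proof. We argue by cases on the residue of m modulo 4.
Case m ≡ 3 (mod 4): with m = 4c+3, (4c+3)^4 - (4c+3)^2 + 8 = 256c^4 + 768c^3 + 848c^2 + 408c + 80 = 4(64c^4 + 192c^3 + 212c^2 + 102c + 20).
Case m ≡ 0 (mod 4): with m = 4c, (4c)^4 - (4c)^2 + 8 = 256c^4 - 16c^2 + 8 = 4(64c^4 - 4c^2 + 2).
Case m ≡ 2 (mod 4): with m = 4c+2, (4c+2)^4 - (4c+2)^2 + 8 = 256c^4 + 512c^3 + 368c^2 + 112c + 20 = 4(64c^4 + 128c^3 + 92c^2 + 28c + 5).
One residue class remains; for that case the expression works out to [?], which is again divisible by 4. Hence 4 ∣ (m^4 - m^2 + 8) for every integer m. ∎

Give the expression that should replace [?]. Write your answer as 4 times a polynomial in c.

The residues treated are {3, 0, 2}, so the missing case is m ≡ 1 (mod 4); write m = 4c+1.
Then (4c+1)^4 - (4c+1)^2 + 8 = 256c^4 + 256c^3 + 80c^2 + 8c + 8 = 4(64c^4 + 64c^3 + 20c^2 + 2c + 2).

4(64c^4 + 64c^3 + 20c^2 + 2c + 2)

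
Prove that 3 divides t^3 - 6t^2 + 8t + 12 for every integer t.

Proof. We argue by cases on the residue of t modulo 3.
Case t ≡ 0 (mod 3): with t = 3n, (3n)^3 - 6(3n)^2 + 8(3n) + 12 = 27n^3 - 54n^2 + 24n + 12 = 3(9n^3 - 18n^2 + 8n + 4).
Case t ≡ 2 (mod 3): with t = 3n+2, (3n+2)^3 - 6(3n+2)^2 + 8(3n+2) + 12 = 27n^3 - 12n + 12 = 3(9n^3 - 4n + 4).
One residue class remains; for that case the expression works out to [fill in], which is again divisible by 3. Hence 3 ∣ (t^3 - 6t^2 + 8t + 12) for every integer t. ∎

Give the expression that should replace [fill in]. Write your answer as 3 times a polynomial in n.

3(9n^3 - 9n^2 - n + 5)

The residues treated are {0, 2}, so the missing case is t ≡ 1 (mod 3); write t = 3n+1.
Then (3n+1)^3 - 6(3n+1)^2 + 8(3n+1) + 12 = 27n^3 - 27n^2 - 3n + 15 = 3(9n^3 - 9n^2 - n + 5).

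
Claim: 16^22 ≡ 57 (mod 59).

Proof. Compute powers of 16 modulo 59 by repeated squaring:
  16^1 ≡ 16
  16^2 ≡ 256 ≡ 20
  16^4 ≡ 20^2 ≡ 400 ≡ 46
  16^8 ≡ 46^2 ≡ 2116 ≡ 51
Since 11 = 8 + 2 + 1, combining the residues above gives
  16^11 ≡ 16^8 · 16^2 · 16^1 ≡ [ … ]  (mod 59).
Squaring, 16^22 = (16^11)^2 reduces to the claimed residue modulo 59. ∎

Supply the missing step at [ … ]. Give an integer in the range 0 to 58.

36

16^8 · 16^2 · 16^1 ≡ 51 · 20 · 16 = 16320.
16320 mod 59 = 36, so 16^11 ≡ 36 (mod 59).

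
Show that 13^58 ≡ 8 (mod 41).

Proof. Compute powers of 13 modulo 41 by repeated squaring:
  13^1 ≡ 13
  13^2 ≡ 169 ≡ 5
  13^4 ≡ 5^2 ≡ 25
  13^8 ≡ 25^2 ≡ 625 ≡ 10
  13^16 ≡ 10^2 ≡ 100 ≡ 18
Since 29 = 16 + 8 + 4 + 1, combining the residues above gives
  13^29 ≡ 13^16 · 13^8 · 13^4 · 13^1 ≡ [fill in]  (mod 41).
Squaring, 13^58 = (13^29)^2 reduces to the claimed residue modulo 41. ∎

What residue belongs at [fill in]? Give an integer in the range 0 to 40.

Multiply the listed residues: 18 · 10 · 25 · 13 = 180 → 4500 → 58500.
Reducing modulo 41: 58500 = 1426·41 + 34, so 13^29 ≡ 34.

34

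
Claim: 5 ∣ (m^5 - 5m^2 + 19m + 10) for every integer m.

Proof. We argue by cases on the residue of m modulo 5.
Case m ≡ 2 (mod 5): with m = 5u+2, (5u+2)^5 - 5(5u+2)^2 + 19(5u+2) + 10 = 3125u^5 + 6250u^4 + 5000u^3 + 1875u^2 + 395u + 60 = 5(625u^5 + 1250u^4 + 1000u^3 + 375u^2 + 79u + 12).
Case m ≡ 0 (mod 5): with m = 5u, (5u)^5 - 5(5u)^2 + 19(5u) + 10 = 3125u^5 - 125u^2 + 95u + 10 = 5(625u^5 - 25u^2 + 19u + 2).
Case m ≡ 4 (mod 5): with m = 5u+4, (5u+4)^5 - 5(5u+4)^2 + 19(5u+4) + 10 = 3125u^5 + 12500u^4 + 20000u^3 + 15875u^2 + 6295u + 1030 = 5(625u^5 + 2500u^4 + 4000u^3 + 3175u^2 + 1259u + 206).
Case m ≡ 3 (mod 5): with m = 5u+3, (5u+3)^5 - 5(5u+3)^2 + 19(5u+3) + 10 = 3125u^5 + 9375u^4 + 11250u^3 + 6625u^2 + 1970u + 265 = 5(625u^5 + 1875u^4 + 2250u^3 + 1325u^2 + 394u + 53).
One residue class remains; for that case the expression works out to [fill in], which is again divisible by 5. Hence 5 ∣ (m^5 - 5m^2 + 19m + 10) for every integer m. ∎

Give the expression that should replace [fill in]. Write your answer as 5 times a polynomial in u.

The residues treated are {2, 0, 4, 3}, so the missing case is m ≡ 1 (mod 5); write m = 5u+1.
Then (5u+1)^5 - 5(5u+1)^2 + 19(5u+1) + 10 = 3125u^5 + 3125u^4 + 1250u^3 + 125u^2 + 70u + 25 = 5(625u^5 + 625u^4 + 250u^3 + 25u^2 + 14u + 5).

5(625u^5 + 625u^4 + 250u^3 + 25u^2 + 14u + 5)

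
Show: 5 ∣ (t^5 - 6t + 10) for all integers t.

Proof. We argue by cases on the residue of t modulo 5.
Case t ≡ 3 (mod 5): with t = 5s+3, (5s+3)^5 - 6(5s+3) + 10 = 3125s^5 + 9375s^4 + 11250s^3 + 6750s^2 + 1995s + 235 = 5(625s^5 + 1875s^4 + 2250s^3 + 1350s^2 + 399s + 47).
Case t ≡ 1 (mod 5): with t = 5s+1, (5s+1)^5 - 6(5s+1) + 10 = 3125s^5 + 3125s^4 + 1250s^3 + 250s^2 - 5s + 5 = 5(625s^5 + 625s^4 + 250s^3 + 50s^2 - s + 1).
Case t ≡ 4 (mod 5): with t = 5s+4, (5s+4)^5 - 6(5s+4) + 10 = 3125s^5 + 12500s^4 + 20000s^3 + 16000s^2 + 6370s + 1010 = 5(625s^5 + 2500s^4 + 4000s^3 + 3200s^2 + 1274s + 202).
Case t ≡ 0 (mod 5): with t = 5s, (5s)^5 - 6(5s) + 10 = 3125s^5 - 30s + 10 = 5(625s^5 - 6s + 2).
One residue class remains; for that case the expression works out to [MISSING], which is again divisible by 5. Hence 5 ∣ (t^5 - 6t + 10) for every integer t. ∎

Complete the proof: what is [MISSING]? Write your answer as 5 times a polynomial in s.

5(625s^5 + 1250s^4 + 1000s^3 + 400s^2 + 74s + 6)

The residues treated are {3, 1, 4, 0}, so the missing case is t ≡ 2 (mod 5); write t = 5s+2.
Then (5s+2)^5 - 6(5s+2) + 10 = 3125s^5 + 6250s^4 + 5000s^3 + 2000s^2 + 370s + 30 = 5(625s^5 + 1250s^4 + 1000s^3 + 400s^2 + 74s + 6).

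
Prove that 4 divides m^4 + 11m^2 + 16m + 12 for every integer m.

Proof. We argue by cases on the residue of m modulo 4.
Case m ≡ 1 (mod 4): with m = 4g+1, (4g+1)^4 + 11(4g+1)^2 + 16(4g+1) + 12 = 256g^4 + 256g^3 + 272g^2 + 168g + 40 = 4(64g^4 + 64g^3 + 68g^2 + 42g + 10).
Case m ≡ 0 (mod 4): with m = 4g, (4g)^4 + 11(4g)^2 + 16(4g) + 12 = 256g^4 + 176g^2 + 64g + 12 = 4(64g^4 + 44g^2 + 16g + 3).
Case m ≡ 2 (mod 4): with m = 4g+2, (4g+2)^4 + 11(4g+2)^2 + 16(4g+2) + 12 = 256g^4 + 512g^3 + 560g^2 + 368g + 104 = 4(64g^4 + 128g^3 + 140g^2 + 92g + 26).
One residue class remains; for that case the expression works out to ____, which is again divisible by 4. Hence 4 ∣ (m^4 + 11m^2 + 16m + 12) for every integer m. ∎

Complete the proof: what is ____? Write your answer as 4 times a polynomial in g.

4(64g^4 + 192g^3 + 260g^2 + 190g + 60)

Only m ≡ 3 (mod 4) is unaccounted for. Put m = 4g+3:
(4g+3)^4 + 11(4g+3)^2 + 16(4g+3) + 12 expands to 256g^4 + 768g^3 + 1040g^2 + 760g + 240,
and factoring out 4 leaves 4(64g^4 + 192g^3 + 260g^2 + 190g + 60).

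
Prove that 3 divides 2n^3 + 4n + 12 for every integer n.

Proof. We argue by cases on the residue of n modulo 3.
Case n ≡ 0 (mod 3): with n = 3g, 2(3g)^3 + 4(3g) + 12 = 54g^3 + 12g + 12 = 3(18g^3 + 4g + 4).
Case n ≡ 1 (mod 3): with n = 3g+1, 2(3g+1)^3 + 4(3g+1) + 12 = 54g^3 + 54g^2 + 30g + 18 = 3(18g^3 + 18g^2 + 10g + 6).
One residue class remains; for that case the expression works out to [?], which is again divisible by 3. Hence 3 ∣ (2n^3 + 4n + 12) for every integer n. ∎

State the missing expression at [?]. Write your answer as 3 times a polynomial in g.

Only n ≡ 2 (mod 3) is unaccounted for. Put n = 3g+2:
2(3g+2)^3 + 4(3g+2) + 12 expands to 54g^3 + 108g^2 + 84g + 36,
and factoring out 3 leaves 3(18g^3 + 36g^2 + 28g + 12).

3(18g^3 + 36g^2 + 28g + 12)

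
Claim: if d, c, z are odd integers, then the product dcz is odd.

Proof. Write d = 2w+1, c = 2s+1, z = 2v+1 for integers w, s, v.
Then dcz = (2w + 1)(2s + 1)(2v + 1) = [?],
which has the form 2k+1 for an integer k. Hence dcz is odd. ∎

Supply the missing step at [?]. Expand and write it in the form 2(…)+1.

2(4svw + 2sv + 2sw + s + 2vw + v + w) + 1

(2w + 1)(2s + 1)(2v + 1) = 8svw + 4sv + 4sw + 2s + 4vw + 2v + 2w + 1
= 2(4svw + 2sv + 2sw + s + 2vw + v + w) + 1.
Since 4svw + 2sv + 2sw + s + 2vw + v + w is an integer, the product is of the form 2k+1 for an integer k.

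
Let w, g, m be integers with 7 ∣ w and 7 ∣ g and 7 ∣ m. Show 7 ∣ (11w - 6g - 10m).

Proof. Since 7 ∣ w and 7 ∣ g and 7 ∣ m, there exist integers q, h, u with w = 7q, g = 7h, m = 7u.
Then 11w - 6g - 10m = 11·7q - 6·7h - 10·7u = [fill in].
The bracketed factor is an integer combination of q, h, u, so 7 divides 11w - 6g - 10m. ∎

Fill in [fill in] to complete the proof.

7(-6h + 11q - 10u)

Pull the common 7 out of every term: 11·7q - 6·7h - 10·7u = 7(-6h + 11q - 10u).
-6h + 11q - 10u is an integer, which exhibits the divisibility.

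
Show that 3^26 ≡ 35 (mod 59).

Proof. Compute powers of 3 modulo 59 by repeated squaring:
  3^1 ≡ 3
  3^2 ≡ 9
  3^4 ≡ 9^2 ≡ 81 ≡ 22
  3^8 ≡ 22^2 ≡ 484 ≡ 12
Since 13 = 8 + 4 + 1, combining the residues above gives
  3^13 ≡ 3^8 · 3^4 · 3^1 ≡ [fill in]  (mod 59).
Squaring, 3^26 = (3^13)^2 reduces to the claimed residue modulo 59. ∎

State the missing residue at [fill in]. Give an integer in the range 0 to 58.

Multiply the listed residues: 12 · 22 · 3 = 264 → 792.
Reducing modulo 59: 792 = 13·59 + 25, so 3^13 ≡ 25.

25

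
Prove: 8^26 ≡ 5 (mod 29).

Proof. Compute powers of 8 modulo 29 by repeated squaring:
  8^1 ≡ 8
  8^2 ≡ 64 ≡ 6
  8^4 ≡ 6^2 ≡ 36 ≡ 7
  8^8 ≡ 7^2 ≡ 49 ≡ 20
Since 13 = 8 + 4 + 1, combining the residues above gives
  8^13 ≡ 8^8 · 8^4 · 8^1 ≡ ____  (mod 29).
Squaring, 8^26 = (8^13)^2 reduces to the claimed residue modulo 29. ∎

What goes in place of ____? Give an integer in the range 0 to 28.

18

8^8 · 8^4 · 8^1 ≡ 20 · 7 · 8 = 1120.
1120 mod 29 = 18, so 8^13 ≡ 18 (mod 29).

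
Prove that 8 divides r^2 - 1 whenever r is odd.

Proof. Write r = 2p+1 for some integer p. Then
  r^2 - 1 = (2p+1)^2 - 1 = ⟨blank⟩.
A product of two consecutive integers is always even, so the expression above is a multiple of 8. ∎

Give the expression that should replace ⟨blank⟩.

4p(p + 1)

(2p+1)^2 - 1 = 4p^2 + 4p + 1 - 1 = 4p^2 + 4p = 4p(p+1).
Since p and p+1 are consecutive, p(p+1) is even, and 4·(even) is a multiple of 8.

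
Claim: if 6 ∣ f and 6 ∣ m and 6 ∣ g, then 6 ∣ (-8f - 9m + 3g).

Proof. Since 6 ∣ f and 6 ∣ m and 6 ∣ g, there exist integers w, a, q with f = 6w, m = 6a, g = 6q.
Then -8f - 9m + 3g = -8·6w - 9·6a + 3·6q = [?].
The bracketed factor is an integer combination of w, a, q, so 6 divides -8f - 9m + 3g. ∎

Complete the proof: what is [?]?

Each term has a factor of 6: -8·6w - 9·6a + 3·6q = 6·(-9a + 3q - 8w).
Since -9a + 3q - 8w is an integer, 6 ∣ (-8f - 9m + 3g).

6(-9a + 3q - 8w)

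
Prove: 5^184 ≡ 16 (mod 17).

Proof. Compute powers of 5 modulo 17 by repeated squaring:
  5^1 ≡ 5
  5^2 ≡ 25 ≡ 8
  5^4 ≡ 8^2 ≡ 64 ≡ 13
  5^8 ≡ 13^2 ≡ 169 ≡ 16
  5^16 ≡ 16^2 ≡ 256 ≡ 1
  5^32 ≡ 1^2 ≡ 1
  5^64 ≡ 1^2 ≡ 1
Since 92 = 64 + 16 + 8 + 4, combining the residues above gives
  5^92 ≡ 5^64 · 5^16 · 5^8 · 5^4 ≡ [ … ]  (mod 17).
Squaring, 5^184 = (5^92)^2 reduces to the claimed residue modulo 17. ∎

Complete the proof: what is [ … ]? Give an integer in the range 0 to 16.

Multiply the listed residues: 1 · 1 · 16 · 13 = 1 → 16 → 208.
Reducing modulo 17: 208 = 12·17 + 4, so 5^92 ≡ 4.

4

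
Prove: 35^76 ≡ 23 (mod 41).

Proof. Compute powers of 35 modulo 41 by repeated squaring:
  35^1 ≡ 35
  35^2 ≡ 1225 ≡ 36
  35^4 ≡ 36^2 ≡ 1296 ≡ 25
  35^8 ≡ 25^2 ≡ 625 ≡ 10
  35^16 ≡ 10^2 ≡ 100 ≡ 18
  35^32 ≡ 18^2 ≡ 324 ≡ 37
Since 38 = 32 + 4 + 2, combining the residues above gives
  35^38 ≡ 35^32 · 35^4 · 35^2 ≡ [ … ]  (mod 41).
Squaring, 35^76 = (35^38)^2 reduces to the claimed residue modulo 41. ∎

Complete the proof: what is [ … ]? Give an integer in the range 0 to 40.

35^32 · 35^4 · 35^2 ≡ 37 · 25 · 36 = 33300.
33300 mod 41 = 8, so 35^38 ≡ 8 (mod 41).

8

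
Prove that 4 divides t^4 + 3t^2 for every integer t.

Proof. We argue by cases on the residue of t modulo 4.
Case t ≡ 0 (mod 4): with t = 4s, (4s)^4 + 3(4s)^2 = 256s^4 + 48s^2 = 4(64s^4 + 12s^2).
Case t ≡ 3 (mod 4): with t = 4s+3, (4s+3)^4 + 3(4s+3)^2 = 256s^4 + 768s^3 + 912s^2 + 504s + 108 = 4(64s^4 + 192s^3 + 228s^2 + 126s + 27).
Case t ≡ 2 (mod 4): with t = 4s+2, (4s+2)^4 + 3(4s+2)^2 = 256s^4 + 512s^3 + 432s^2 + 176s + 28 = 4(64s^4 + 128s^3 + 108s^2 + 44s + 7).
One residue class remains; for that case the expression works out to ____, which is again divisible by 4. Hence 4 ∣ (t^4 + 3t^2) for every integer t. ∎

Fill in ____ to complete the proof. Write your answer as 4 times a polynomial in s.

4(64s^4 + 64s^3 + 36s^2 + 10s + 1)

The residues treated are {0, 3, 2}, so the missing case is t ≡ 1 (mod 4); write t = 4s+1.
Then (4s+1)^4 + 3(4s+1)^2 = 256s^4 + 256s^3 + 144s^2 + 40s + 4 = 4(64s^4 + 64s^3 + 36s^2 + 10s + 1).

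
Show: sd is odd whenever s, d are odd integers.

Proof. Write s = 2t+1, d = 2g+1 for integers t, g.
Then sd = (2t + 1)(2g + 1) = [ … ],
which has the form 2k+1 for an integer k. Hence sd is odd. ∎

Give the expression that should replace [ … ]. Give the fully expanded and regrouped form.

2(2gt + g + t) + 1

(2t + 1)(2g + 1) = 4gt + 2g + 2t + 1
= 2(2gt + g + t) + 1.
Since 2gt + g + t is an integer, the product is of the form 2k+1 for an integer k.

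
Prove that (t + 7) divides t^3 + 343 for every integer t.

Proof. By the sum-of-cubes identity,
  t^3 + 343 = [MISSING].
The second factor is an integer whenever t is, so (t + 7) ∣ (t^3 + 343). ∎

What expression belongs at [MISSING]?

(t + 7)(t^2 - 7t + 49)

a^3 + b^3 = (a + b)(a^2 - ab + b^2). With a = t, b = 7:
t^3 + 343 = (t + 7)(t^2 - 7t + 49).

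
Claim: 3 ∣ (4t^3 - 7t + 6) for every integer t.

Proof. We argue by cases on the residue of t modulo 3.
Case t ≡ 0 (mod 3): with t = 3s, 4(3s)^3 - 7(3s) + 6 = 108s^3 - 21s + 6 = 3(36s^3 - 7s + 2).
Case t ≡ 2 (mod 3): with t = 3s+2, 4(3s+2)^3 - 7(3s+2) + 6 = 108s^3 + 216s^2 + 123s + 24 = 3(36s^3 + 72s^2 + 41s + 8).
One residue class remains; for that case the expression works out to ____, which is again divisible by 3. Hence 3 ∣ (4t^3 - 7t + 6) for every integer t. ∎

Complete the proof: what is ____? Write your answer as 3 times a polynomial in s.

The residues treated are {0, 2}, so the missing case is t ≡ 1 (mod 3); write t = 3s+1.
Then 4(3s+1)^3 - 7(3s+1) + 6 = 108s^3 + 108s^2 + 15s + 3 = 3(36s^3 + 36s^2 + 5s + 1).

3(36s^3 + 36s^2 + 5s + 1)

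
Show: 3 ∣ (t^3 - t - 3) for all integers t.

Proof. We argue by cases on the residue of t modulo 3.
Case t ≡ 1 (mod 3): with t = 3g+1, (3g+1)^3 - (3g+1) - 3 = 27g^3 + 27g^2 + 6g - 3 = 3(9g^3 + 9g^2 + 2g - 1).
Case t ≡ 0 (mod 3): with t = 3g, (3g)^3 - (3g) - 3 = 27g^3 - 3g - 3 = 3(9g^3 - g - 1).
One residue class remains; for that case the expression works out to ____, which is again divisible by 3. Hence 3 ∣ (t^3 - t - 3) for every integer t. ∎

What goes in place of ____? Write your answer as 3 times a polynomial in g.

3(9g^3 + 18g^2 + 11g + 1)

Only t ≡ 2 (mod 3) is unaccounted for. Put t = 3g+2:
(3g+2)^3 - (3g+2) - 3 expands to 27g^3 + 54g^2 + 33g + 3,
and factoring out 3 leaves 3(9g^3 + 18g^2 + 11g + 1).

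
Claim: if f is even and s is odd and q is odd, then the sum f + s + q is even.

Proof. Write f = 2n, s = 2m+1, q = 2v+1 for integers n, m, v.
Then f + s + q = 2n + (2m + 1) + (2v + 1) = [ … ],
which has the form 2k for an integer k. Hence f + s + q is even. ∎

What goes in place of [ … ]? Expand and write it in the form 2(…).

Expanding: 2n + (2m + 1) + (2v + 1) = 2m + 2n + 2v + 2.
Every term is even; pulling out the factor of 2 gives 2(m + n + v + 1).

2(m + n + v + 1)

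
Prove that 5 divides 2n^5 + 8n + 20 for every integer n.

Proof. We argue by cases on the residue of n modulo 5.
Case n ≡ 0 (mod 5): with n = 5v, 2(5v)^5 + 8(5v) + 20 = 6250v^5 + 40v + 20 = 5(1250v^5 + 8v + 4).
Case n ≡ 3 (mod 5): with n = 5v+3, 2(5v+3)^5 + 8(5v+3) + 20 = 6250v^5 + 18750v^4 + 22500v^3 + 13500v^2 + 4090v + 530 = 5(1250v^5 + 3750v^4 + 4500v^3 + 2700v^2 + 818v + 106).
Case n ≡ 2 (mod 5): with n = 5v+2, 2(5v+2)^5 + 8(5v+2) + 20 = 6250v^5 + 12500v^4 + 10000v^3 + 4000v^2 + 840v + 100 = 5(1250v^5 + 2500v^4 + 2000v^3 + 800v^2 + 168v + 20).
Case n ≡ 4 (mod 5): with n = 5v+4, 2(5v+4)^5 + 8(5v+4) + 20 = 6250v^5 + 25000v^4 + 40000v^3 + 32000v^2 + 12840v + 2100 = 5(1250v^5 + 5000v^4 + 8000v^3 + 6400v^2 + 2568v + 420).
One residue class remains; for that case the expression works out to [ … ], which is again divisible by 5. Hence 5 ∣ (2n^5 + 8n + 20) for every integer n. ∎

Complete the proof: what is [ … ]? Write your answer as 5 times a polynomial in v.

5(1250v^5 + 1250v^4 + 500v^3 + 100v^2 + 18v + 6)

The residues treated are {0, 3, 2, 4}, so the missing case is n ≡ 1 (mod 5); write n = 5v+1.
Then 2(5v+1)^5 + 8(5v+1) + 20 = 6250v^5 + 6250v^4 + 2500v^3 + 500v^2 + 90v + 30 = 5(1250v^5 + 1250v^4 + 500v^3 + 100v^2 + 18v + 6).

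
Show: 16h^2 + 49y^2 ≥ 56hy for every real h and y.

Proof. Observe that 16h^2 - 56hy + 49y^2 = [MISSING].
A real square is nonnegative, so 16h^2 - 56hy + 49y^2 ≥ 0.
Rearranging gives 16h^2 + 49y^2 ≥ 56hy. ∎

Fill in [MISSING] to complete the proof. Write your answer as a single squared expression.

The leading and trailing coefficients are 4^2 and 7^2, and 56 = 2·4·7, so the trinomial is (4h - 7y)^2.
Hence 16h^2 - 56hy + 49y^2 ≥ 0.

(4h - 7y)^2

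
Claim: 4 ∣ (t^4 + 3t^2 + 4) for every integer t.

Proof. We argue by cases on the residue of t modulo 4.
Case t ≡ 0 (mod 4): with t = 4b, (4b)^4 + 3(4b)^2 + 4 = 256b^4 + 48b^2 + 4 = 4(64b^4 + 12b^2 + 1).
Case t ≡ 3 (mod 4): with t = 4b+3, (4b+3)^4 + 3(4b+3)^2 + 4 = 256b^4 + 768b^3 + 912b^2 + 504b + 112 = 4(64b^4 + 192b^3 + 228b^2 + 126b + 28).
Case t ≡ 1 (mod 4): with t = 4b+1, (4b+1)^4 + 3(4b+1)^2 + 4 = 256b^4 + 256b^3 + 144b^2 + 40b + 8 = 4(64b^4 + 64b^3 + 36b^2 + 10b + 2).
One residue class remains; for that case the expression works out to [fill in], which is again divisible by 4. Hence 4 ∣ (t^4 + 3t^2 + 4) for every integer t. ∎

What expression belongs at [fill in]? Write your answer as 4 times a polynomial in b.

Only t ≡ 2 (mod 4) is unaccounted for. Put t = 4b+2:
(4b+2)^4 + 3(4b+2)^2 + 4 expands to 256b^4 + 512b^3 + 432b^2 + 176b + 32,
and factoring out 4 leaves 4(64b^4 + 128b^3 + 108b^2 + 44b + 8).

4(64b^4 + 128b^3 + 108b^2 + 44b + 8)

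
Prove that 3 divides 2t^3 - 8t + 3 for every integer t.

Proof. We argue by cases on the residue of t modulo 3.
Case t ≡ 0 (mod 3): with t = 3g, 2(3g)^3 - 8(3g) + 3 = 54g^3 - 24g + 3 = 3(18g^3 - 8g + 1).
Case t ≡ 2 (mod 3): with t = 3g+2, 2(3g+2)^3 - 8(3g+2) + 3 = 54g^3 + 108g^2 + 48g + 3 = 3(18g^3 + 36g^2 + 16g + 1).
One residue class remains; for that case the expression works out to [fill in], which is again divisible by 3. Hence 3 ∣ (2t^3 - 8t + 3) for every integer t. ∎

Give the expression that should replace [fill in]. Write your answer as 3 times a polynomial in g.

Only t ≡ 1 (mod 3) is unaccounted for. Put t = 3g+1:
2(3g+1)^3 - 8(3g+1) + 3 expands to 54g^3 + 54g^2 - 6g - 3,
and factoring out 3 leaves 3(18g^3 + 18g^2 - 2g - 1).

3(18g^3 + 18g^2 - 2g - 1)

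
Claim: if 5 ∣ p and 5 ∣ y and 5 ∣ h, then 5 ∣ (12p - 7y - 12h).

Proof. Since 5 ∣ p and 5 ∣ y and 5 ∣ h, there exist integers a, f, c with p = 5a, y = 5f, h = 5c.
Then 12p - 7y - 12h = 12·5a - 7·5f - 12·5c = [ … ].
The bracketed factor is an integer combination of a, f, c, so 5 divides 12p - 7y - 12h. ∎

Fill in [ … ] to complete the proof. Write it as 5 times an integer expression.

5(12a - 12c - 7f)

Each term has a factor of 5: 12·5a - 7·5f - 12·5c = 5·(12a - 12c - 7f).
Since 12a - 12c - 7f is an integer, 5 ∣ (12p - 7y - 12h).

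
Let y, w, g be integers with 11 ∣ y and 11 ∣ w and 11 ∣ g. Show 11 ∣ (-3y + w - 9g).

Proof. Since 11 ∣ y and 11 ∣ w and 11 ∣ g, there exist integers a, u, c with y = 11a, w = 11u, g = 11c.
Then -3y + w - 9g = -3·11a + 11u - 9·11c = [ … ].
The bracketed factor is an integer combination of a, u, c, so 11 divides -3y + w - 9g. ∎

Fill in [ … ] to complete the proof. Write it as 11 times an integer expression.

Pull the common 11 out of every term: -3·11a + 11u - 9·11c = 11(-3a - 9c + u).
-3a - 9c + u is an integer, which exhibits the divisibility.

11(-3a - 9c + u)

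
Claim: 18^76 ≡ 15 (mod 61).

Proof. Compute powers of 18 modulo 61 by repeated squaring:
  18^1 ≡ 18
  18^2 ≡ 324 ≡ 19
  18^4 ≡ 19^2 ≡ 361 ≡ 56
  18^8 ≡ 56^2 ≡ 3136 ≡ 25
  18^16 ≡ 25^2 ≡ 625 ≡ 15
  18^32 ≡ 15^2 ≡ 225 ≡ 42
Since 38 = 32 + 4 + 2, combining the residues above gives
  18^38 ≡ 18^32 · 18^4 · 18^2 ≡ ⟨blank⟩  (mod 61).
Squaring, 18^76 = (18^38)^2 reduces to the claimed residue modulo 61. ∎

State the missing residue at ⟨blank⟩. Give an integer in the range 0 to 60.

18^32 · 18^4 · 18^2 ≡ 42 · 56 · 19 = 44688.
44688 mod 61 = 36, so 18^38 ≡ 36 (mod 61).

36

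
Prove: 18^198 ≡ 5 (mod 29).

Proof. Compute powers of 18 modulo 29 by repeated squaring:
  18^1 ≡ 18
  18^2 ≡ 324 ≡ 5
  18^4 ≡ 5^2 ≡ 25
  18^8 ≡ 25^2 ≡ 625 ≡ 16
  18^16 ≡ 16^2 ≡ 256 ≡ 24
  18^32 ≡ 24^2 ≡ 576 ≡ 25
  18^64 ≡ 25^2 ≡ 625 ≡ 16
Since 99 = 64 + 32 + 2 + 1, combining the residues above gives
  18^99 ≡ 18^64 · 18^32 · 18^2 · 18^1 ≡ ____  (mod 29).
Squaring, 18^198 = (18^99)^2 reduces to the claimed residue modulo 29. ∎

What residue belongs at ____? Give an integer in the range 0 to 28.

11

18^64 · 18^32 · 18^2 · 18^1 ≡ 16 · 25 · 5 · 18 = 36000.
36000 mod 29 = 11, so 18^99 ≡ 11 (mod 29).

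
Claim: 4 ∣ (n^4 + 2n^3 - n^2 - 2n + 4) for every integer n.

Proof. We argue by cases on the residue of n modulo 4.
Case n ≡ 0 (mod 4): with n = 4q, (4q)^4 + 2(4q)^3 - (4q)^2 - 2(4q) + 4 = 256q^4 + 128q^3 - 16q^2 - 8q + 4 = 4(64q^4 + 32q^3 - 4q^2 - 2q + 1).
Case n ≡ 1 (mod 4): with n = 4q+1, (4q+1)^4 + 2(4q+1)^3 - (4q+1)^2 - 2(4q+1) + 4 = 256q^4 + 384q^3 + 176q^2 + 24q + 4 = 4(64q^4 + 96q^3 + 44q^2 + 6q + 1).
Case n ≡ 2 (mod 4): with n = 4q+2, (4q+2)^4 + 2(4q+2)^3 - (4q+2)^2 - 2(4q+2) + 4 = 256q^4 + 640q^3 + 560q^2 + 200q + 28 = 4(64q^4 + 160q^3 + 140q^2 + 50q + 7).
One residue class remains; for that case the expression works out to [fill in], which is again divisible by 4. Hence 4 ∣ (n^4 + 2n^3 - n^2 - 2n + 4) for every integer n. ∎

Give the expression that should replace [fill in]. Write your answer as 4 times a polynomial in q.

Only n ≡ 3 (mod 4) is unaccounted for. Put n = 4q+3:
(4q+3)^4 + 2(4q+3)^3 - (4q+3)^2 - 2(4q+3) + 4 expands to 256q^4 + 896q^3 + 1136q^2 + 616q + 124,
and factoring out 4 leaves 4(64q^4 + 224q^3 + 284q^2 + 154q + 31).

4(64q^4 + 224q^3 + 284q^2 + 154q + 31)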